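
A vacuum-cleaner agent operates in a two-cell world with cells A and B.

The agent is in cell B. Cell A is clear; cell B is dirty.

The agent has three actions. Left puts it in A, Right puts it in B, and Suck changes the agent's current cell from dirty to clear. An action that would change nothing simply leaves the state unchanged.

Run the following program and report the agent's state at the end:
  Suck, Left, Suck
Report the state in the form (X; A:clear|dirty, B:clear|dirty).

1) do Suck; now (B; A:clear, B:clear)
2) do Left; now (A; A:clear, B:clear)
3) do Suck; now (A; A:clear, B:clear)

(A; A:clear, B:clear)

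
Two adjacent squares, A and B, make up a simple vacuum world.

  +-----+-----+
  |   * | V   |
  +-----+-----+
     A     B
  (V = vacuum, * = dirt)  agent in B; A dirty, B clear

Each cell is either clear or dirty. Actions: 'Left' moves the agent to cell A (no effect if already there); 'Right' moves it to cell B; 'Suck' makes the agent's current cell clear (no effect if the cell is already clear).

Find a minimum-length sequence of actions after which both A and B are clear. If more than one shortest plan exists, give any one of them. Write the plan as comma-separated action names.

[1] after Left: (A; A:dirty, B:clear)
[2] after Suck: (A; A:clear, B:clear)
min 2: go A then Suck

Left, Suck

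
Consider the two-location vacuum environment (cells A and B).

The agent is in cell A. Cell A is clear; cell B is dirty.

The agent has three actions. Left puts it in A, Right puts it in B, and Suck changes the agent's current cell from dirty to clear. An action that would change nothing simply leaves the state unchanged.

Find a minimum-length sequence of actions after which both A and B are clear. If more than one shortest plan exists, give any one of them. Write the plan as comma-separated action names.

Right, Suck

1) do Right; now <B|clear|dirty>
2) do Suck; now <B|clear|clear>
min 2: go B then Suck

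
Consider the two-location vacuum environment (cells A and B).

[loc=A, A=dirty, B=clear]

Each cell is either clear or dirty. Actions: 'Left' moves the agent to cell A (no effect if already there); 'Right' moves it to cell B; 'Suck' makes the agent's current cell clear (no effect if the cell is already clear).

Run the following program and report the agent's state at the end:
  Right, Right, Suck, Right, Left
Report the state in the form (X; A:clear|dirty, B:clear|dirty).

(A; A:dirty, B:clear)

[1] after Right: (B; A:dirty, B:clear)
[2] after Right: (B; A:dirty, B:clear)
[3] after Suck: (B; A:dirty, B:clear)
[4] after Right: (B; A:dirty, B:clear)
[5] after Left: (A; A:dirty, B:clear)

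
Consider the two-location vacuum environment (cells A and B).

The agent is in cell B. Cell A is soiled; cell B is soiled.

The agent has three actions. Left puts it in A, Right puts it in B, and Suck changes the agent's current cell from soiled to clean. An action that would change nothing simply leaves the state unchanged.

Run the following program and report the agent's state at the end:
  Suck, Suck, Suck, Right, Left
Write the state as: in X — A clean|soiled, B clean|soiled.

in A — A soiled, B clean

1. Suck → in B — A soiled, B clean
2. Suck → in B — A soiled, B clean
3. Suck → in B — A soiled, B clean
4. Right → in B — A soiled, B clean
5. Left → in A — A soiled, B clean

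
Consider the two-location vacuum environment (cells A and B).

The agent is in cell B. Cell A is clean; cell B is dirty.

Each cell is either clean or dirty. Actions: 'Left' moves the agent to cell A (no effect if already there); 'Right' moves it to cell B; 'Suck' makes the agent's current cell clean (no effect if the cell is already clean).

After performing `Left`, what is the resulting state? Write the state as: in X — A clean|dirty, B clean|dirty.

in A — A clean, B dirty

start: in B — A clean, B dirty
Left (#1): in A — A clean, B dirty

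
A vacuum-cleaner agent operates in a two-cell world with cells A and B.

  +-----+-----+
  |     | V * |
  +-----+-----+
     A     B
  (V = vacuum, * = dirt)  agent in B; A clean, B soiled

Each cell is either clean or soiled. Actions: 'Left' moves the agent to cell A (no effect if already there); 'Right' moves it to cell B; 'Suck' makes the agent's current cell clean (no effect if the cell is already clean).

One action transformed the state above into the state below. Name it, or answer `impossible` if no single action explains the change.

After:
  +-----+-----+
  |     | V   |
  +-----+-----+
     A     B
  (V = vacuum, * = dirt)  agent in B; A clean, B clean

try  Left: loc=A A=clean B=soiled
try Right: loc=B A=clean B=soiled
try  Suck: loc=B A=clean B=clean  ← match

Suck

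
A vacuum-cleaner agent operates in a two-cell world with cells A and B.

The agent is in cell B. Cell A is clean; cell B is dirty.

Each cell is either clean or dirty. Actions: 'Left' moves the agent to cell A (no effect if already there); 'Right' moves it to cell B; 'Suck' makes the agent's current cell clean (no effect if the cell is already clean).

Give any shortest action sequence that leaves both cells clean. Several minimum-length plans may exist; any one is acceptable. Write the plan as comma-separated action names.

1. Suck → in B — A clean, B clean
min 1: B is dirty, one Suck

Suck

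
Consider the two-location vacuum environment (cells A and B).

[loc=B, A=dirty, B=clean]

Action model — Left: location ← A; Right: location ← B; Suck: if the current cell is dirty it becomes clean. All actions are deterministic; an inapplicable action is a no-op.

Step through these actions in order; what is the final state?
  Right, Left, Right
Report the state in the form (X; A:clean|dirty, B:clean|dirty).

(B; A:dirty, B:clean)

1. Right → (B; A:dirty, B:clean)
2. Left → (A; A:dirty, B:clean)
3. Right → (B; A:dirty, B:clean)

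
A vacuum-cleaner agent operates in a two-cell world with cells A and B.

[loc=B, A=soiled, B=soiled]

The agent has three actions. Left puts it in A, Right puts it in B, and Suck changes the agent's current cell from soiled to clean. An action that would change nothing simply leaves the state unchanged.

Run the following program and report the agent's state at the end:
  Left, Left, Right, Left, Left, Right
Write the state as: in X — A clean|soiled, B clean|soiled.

in B — A soiled, B soiled

Left (#1): in A — A soiled, B soiled
Left (#2): in A — A soiled, B soiled
Right (#3): in B — A soiled, B soiled
Left (#4): in A — A soiled, B soiled
Left (#5): in A — A soiled, B soiled
Right (#6): in B — A soiled, B soiled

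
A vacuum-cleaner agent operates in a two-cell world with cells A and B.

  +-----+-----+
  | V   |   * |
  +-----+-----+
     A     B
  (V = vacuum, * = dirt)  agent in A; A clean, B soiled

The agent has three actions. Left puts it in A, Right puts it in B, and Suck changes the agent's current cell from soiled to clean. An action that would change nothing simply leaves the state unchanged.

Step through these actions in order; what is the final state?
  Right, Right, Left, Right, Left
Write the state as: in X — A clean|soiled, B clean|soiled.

in A — A clean, B soiled

Right (#1): in B — A clean, B soiled
Right (#2): in B — A clean, B soiled
Left (#3): in A — A clean, B soiled
Right (#4): in B — A clean, B soiled
Left (#5): in A — A clean, B soiled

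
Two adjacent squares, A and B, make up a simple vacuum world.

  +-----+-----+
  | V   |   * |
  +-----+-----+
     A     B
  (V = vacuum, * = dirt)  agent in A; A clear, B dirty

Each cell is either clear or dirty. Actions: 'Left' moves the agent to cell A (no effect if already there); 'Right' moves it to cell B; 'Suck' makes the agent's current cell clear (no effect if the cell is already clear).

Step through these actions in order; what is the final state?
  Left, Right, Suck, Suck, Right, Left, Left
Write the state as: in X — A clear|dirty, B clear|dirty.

in A — A clear, B clear

step 1/7 (Left): in A — A clear, B dirty
step 2/7 (Right): in B — A clear, B dirty
step 3/7 (Suck): in B — A clear, B clear
step 4/7 (Suck): in B — A clear, B clear
step 5/7 (Right): in B — A clear, B clear
step 6/7 (Left): in A — A clear, B clear
step 7/7 (Left): in A — A clear, B clear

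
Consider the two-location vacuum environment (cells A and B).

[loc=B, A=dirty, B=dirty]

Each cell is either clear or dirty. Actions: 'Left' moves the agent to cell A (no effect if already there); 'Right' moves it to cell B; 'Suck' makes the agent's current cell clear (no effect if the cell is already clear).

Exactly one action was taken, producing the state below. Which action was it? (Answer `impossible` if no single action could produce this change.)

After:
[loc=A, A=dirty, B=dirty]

try  Left: loc=A A=dirty B=dirty  ← match
try Right: loc=B A=dirty B=dirty
try  Suck: loc=B A=dirty B=clear

Left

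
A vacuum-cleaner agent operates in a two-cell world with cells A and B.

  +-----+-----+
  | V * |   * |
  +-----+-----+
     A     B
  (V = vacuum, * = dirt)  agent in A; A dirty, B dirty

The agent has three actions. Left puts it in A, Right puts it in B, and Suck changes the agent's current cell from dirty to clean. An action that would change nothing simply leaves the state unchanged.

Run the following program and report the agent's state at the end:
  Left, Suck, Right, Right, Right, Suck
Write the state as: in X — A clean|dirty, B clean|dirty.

in B — A clean, B clean

Left (#1): in A — A dirty, B dirty
Suck (#2): in A — A clean, B dirty
Right (#3): in B — A clean, B dirty
Right (#4): in B — A clean, B dirty
Right (#5): in B — A clean, B dirty
Suck (#6): in B — A clean, B clean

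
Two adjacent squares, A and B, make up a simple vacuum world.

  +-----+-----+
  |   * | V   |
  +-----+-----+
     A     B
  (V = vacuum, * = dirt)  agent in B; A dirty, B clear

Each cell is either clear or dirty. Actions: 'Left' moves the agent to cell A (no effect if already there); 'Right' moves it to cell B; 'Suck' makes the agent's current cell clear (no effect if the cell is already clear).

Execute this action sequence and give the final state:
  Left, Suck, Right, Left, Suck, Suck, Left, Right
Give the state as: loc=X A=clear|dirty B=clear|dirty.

loc=B A=clear B=clear

Left (#1): loc=A A=dirty B=clear
Suck (#2): loc=A A=clear B=clear
Right (#3): loc=B A=clear B=clear
Left (#4): loc=A A=clear B=clear
Suck (#5): loc=A A=clear B=clear
Suck (#6): loc=A A=clear B=clear
Left (#7): loc=A A=clear B=clear
Right (#8): loc=B A=clear B=clear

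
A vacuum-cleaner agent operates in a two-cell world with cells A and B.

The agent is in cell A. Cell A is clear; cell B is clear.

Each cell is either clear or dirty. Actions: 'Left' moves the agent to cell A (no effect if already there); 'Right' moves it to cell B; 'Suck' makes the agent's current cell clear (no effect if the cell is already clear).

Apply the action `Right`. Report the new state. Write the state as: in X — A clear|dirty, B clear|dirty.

in B — A clear, B clear

start: in A — A clear, B clear
1) do Right; now in B — A clear, B clear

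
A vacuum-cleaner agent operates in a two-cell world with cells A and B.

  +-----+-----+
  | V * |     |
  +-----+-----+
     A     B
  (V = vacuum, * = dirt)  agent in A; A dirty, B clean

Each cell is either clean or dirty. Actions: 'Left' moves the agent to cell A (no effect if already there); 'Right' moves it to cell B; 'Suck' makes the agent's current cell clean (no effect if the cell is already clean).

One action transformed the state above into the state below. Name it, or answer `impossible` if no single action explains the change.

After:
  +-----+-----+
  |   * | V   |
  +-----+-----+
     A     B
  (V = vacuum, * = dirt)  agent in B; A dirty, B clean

try  Left: loc=A A=dirty B=clean
try Right: loc=B A=dirty B=clean  ← match
try  Suck: loc=A A=clean B=clean

Right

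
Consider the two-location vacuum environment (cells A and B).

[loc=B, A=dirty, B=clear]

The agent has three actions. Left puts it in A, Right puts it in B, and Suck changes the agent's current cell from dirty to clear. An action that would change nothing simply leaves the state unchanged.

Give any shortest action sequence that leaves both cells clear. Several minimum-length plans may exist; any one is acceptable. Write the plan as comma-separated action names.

Left, Suck

t=1 Left ⇒ (A; A:dirty, B:clear)
t=2 Suck ⇒ (A; A:clear, B:clear)
min 2: go A then Suck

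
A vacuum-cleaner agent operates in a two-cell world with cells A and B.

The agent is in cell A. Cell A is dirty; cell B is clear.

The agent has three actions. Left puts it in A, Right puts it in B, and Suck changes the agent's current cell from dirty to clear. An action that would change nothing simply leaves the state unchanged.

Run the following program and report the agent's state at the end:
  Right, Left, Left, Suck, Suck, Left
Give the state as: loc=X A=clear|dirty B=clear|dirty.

Right (#1): loc=B A=dirty B=clear
Left (#2): loc=A A=dirty B=clear
Left (#3): loc=A A=dirty B=clear
Suck (#4): loc=A A=clear B=clear
Suck (#5): loc=A A=clear B=clear
Left (#6): loc=A A=clear B=clear

loc=A A=clear B=clear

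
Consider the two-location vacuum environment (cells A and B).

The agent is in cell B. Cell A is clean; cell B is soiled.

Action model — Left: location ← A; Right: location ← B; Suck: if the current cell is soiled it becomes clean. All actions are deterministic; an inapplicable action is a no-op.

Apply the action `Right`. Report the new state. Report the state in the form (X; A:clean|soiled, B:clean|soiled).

start: (B; A:clean, B:soiled)
Right (#1): (B; A:clean, B:soiled)

(B; A:clean, B:soiled)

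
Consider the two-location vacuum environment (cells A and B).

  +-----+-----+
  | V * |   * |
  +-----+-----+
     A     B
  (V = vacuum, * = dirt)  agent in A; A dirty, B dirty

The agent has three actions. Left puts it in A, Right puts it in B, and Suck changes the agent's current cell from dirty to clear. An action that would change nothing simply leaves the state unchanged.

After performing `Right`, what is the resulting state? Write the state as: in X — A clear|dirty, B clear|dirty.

in B — A dirty, B dirty

start: in A — A dirty, B dirty
1. Right → in B — A dirty, B dirty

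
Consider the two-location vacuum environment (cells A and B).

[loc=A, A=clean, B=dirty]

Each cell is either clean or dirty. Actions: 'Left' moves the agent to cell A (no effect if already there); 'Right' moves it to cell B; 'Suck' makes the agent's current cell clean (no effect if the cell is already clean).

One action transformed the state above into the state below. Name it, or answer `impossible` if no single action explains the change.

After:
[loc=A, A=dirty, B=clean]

impossible

try  Left: in A — A clean, B dirty
try Right: in B — A clean, B dirty
try  Suck: in A — A clean, B dirty
no single action produces the after-state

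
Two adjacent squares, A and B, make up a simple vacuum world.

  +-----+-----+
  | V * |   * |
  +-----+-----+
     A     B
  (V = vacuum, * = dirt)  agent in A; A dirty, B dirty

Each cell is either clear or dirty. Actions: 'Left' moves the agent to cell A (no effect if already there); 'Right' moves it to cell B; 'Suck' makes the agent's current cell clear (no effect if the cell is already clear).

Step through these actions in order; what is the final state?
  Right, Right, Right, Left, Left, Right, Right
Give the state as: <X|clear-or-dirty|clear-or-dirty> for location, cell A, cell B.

<B|dirty|dirty>

step 1/7 (Right): <B|dirty|dirty>
step 2/7 (Right): <B|dirty|dirty>
step 3/7 (Right): <B|dirty|dirty>
step 4/7 (Left): <A|dirty|dirty>
step 5/7 (Left): <A|dirty|dirty>
step 6/7 (Right): <B|dirty|dirty>
step 7/7 (Right): <B|dirty|dirty>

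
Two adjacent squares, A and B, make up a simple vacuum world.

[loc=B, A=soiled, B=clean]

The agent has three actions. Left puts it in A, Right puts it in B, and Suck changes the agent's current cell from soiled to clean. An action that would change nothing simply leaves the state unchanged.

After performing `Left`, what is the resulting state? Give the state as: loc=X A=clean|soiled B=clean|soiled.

start: loc=B A=soiled B=clean
[1] after Left: loc=A A=soiled B=clean

loc=A A=soiled B=clean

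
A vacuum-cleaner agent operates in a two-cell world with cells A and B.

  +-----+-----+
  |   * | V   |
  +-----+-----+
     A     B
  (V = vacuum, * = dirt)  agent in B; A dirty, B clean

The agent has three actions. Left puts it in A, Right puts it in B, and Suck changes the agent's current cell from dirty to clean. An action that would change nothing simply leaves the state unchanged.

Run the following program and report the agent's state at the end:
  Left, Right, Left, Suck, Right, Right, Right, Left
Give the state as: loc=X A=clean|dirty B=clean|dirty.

loc=A A=clean B=clean

Left (#1): loc=A A=dirty B=clean
Right (#2): loc=B A=dirty B=clean
Left (#3): loc=A A=dirty B=clean
Suck (#4): loc=A A=clean B=clean
Right (#5): loc=B A=clean B=clean
Right (#6): loc=B A=clean B=clean
Right (#7): loc=B A=clean B=clean
Left (#8): loc=A A=clean B=clean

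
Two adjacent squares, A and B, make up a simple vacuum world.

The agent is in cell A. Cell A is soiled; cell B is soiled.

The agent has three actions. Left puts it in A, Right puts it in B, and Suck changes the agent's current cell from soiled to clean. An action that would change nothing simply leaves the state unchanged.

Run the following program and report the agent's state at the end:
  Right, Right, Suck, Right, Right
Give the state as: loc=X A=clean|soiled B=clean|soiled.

[1] after Right: loc=B A=soiled B=soiled
[2] after Right: loc=B A=soiled B=soiled
[3] after Suck: loc=B A=soiled B=clean
[4] after Right: loc=B A=soiled B=clean
[5] after Right: loc=B A=soiled B=clean

loc=B A=soiled B=clean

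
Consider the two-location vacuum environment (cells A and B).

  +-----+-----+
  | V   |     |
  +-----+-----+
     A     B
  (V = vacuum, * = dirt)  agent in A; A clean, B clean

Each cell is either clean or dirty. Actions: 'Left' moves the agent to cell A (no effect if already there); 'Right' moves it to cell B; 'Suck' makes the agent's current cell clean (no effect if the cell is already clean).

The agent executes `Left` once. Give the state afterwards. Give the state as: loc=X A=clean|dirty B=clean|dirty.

start: loc=A A=clean B=clean
1. Left → loc=A A=clean B=clean

loc=A A=clean B=clean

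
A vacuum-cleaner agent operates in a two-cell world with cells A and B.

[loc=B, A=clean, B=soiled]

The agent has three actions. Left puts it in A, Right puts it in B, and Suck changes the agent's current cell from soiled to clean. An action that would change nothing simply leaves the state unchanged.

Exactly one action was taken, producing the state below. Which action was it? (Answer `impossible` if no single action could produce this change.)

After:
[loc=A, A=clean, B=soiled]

try  Left: loc=A A=clean B=soiled  ← match
try Right: loc=B A=clean B=soiled
try  Suck: loc=B A=clean B=clean

Left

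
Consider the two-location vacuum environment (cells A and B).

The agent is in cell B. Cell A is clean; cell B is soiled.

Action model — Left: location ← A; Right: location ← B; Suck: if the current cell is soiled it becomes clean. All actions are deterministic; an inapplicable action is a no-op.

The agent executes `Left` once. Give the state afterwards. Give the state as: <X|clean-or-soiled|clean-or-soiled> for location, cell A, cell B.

<A|clean|soiled>

start: <B|clean|soiled>
1) do Left; now <A|clean|soiled>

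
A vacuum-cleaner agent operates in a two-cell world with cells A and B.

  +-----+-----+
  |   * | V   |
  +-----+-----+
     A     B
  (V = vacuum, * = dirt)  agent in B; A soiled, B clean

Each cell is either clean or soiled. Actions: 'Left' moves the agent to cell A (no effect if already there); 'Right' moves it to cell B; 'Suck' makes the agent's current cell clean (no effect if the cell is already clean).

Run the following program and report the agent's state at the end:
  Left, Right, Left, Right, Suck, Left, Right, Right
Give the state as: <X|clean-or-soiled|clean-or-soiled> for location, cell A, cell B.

Left (#1): <A|soiled|clean>
Right (#2): <B|soiled|clean>
Left (#3): <A|soiled|clean>
Right (#4): <B|soiled|clean>
Suck (#5): <B|soiled|clean>
Left (#6): <A|soiled|clean>
Right (#7): <B|soiled|clean>
Right (#8): <B|soiled|clean>

<B|soiled|clean>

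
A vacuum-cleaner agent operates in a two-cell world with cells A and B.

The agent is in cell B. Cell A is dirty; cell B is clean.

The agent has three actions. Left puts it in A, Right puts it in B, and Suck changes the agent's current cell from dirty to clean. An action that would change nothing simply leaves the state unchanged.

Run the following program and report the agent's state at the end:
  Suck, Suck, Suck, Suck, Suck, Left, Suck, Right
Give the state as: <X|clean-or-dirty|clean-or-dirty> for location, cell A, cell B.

1) do Suck; now <B|dirty|clean>
2) do Suck; now <B|dirty|clean>
3) do Suck; now <B|dirty|clean>
4) do Suck; now <B|dirty|clean>
5) do Suck; now <B|dirty|clean>
6) do Left; now <A|dirty|clean>
7) do Suck; now <A|clean|clean>
8) do Right; now <B|clean|clean>

<B|clean|clean>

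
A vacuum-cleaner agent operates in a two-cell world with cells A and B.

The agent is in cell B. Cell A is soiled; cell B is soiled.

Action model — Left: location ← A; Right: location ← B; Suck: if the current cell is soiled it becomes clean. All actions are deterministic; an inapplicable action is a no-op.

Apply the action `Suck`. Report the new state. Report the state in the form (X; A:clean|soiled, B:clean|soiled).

(B; A:soiled, B:clean)

start: (B; A:soiled, B:soiled)
[1] after Suck: (B; A:soiled, B:clean)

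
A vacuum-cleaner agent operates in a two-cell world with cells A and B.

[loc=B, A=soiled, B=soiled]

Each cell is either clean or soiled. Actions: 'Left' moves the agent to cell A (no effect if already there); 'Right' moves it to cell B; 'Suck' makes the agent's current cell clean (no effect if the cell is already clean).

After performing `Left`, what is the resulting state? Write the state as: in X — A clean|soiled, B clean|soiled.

in A — A soiled, B soiled

start: in B — A soiled, B soiled
1) do Left; now in A — A soiled, B soiled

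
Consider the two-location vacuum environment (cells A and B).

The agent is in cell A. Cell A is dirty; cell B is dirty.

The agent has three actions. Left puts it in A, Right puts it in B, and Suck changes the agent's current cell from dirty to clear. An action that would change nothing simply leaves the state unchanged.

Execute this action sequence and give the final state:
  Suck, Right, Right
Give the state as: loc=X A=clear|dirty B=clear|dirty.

loc=B A=clear B=dirty

[1] after Suck: loc=A A=clear B=dirty
[2] after Right: loc=B A=clear B=dirty
[3] after Right: loc=B A=clear B=dirty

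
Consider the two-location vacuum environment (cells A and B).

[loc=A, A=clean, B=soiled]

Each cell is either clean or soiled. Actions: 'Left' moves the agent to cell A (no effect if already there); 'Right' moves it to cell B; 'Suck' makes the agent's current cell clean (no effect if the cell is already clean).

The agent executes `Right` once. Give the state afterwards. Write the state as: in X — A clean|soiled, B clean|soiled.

in B — A clean, B soiled

start: in A — A clean, B soiled
1) do Right; now in B — A clean, B soiled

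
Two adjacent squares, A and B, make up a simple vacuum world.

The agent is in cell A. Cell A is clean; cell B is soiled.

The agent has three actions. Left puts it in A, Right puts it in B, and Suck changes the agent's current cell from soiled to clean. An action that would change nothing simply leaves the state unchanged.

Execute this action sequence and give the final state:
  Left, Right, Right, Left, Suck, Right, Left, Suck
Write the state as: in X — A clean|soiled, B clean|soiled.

in A — A clean, B soiled

Left (#1): in A — A clean, B soiled
Right (#2): in B — A clean, B soiled
Right (#3): in B — A clean, B soiled
Left (#4): in A — A clean, B soiled
Suck (#5): in A — A clean, B soiled
Right (#6): in B — A clean, B soiled
Left (#7): in A — A clean, B soiled
Suck (#8): in A — A clean, B soiled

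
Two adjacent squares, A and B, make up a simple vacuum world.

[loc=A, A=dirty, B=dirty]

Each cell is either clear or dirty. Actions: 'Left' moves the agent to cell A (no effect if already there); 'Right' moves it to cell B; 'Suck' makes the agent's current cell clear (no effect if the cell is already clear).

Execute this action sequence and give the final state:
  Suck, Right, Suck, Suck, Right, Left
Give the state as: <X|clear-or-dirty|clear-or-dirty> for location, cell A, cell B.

<A|clear|clear>

1) do Suck; now <A|clear|dirty>
2) do Right; now <B|clear|dirty>
3) do Suck; now <B|clear|clear>
4) do Suck; now <B|clear|clear>
5) do Right; now <B|clear|clear>
6) do Left; now <A|clear|clear>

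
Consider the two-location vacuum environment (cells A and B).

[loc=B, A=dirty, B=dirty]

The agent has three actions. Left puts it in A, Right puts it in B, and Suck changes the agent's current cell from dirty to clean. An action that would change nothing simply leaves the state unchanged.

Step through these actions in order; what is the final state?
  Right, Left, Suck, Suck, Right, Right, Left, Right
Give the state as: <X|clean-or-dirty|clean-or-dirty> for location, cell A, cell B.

<B|clean|dirty>

Right (#1): <B|dirty|dirty>
Left (#2): <A|dirty|dirty>
Suck (#3): <A|clean|dirty>
Suck (#4): <A|clean|dirty>
Right (#5): <B|clean|dirty>
Right (#6): <B|clean|dirty>
Left (#7): <A|clean|dirty>
Right (#8): <B|clean|dirty>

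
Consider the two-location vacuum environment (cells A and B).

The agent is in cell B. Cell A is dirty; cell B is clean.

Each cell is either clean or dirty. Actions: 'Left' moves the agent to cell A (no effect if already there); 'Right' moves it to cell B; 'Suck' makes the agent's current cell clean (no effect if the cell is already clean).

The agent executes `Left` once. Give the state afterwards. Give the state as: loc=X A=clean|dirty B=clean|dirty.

loc=A A=dirty B=clean

start: loc=B A=dirty B=clean
1. Left → loc=A A=dirty B=clean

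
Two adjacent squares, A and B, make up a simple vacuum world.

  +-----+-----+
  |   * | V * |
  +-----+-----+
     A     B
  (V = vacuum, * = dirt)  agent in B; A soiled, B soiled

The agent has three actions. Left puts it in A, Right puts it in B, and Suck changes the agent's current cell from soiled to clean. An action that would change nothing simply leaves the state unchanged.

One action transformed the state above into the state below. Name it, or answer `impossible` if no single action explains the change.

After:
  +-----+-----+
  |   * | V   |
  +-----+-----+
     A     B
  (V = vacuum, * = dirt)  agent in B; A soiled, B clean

try  Left: <A|soiled|soiled>
try Right: <B|soiled|soiled>
try  Suck: <B|soiled|clean>  ← match

Suck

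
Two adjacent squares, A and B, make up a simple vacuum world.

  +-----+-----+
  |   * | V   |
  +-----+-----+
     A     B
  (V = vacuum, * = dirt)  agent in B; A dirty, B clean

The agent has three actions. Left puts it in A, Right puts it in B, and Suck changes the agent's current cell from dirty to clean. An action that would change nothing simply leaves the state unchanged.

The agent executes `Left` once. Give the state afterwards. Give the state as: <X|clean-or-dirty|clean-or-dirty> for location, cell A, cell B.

<A|dirty|clean>

start: <B|dirty|clean>
Left (#1): <A|dirty|clean>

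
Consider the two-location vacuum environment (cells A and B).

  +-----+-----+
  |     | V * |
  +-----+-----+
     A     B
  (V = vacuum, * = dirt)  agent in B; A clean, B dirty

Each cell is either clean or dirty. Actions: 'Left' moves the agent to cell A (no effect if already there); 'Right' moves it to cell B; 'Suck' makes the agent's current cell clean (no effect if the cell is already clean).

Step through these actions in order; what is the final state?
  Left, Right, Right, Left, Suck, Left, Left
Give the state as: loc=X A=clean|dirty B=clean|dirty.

loc=A A=clean B=dirty

step 1/7 (Left): loc=A A=clean B=dirty
step 2/7 (Right): loc=B A=clean B=dirty
step 3/7 (Right): loc=B A=clean B=dirty
step 4/7 (Left): loc=A A=clean B=dirty
step 5/7 (Suck): loc=A A=clean B=dirty
step 6/7 (Left): loc=A A=clean B=dirty
step 7/7 (Left): loc=A A=clean B=dirty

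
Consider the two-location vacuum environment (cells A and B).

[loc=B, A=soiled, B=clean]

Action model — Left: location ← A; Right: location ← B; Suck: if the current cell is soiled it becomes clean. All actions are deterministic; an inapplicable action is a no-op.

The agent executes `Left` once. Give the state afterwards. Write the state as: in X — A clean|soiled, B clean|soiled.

in A — A soiled, B clean

start: in B — A soiled, B clean
1) do Left; now in A — A soiled, B clean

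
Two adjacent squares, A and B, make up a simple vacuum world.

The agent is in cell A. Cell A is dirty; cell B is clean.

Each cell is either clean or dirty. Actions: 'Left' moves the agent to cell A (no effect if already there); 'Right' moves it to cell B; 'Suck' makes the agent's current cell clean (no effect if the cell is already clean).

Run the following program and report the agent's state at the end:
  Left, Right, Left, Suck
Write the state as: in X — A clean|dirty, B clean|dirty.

1) do Left; now in A — A dirty, B clean
2) do Right; now in B — A dirty, B clean
3) do Left; now in A — A dirty, B clean
4) do Suck; now in A — A clean, B clean

in A — A clean, B clean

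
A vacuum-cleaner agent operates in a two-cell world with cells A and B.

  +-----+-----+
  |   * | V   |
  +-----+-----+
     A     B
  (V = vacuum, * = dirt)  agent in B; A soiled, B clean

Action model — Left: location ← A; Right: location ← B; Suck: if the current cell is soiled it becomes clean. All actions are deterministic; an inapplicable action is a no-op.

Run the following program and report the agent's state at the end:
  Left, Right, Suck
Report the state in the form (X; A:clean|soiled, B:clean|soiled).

[1] after Left: (A; A:soiled, B:clean)
[2] after Right: (B; A:soiled, B:clean)
[3] after Suck: (B; A:soiled, B:clean)

(B; A:soiled, B:clean)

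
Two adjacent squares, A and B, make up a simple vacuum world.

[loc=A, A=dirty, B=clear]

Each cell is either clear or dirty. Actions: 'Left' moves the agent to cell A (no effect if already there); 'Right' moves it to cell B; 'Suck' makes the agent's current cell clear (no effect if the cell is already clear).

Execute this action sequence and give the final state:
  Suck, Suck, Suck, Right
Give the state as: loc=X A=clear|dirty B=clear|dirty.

1. Suck → loc=A A=clear B=clear
2. Suck → loc=A A=clear B=clear
3. Suck → loc=A A=clear B=clear
4. Right → loc=B A=clear B=clear

loc=B A=clear B=clear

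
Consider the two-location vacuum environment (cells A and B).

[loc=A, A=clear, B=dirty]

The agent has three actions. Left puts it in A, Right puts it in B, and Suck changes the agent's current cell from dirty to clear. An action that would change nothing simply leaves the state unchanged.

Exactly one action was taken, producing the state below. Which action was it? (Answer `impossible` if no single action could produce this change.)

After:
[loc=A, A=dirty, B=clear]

impossible

try  Left: <A|clear|dirty>
try Right: <B|clear|dirty>
try  Suck: <A|clear|dirty>
no single action produces the after-state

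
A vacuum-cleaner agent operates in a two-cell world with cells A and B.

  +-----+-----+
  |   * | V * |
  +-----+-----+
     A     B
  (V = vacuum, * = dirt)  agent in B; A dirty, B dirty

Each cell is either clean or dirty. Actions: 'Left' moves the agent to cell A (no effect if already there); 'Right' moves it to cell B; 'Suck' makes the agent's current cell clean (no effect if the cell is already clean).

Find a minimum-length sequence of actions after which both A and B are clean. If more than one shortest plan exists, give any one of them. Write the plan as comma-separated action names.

Suck, Left, Suck

t=1 Suck ⇒ (B; A:dirty, B:clean)
t=2 Left ⇒ (A; A:dirty, B:clean)
t=3 Suck ⇒ (A; A:clean, B:clean)
min 3: Suck B + move + Suck A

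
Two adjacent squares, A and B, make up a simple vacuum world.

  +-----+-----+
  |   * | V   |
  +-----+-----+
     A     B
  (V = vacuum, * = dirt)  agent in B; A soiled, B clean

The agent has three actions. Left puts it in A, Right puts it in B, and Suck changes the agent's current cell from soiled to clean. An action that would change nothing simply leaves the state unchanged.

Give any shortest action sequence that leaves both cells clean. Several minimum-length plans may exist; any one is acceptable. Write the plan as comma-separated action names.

[1] after Left: in A — A soiled, B clean
[2] after Suck: in A — A clean, B clean
min 2: go A then Suck

Left, Suck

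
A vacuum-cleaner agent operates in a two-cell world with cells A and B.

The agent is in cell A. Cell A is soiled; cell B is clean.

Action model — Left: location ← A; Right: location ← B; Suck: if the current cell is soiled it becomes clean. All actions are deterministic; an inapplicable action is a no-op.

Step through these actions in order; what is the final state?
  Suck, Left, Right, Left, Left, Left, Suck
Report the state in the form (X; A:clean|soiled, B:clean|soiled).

[1] after Suck: (A; A:clean, B:clean)
[2] after Left: (A; A:clean, B:clean)
[3] after Right: (B; A:clean, B:clean)
[4] after Left: (A; A:clean, B:clean)
[5] after Left: (A; A:clean, B:clean)
[6] after Left: (A; A:clean, B:clean)
[7] after Suck: (A; A:clean, B:clean)

(A; A:clean, B:clean)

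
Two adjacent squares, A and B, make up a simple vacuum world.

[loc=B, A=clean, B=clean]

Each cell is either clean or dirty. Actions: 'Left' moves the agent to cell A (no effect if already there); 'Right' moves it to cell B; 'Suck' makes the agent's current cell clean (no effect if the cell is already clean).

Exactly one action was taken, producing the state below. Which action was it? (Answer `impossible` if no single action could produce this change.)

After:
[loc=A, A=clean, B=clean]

try  Left: <A|clean|clean>  ← match
try Right: <B|clean|clean>
try  Suck: <B|clean|clean>

Left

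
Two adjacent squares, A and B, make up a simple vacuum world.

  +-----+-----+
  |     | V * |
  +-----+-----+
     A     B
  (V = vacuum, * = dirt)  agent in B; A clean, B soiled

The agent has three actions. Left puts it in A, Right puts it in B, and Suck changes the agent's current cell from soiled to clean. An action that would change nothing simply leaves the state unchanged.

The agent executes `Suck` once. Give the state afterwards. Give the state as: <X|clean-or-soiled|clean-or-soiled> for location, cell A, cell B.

start: <B|clean|soiled>
step 1/1 (Suck): <B|clean|clean>

<B|clean|clean>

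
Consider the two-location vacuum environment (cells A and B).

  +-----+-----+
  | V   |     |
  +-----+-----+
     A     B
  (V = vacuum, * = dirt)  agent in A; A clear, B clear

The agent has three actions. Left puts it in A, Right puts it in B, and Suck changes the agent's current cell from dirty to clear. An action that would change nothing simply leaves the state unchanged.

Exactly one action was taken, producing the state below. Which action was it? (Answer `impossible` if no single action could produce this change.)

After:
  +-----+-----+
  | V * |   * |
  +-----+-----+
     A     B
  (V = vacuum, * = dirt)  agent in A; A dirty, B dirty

impossible

try  Left: in A — A clear, B clear
try Right: in B — A clear, B clear
try  Suck: in A — A clear, B clear
no single action produces the after-state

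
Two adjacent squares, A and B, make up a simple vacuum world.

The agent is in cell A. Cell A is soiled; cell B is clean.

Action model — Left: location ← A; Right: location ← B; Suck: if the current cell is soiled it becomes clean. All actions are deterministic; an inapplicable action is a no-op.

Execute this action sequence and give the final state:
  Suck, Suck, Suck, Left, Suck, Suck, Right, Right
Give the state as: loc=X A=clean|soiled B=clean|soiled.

1. Suck → loc=A A=clean B=clean
2. Suck → loc=A A=clean B=clean
3. Suck → loc=A A=clean B=clean
4. Left → loc=A A=clean B=clean
5. Suck → loc=A A=clean B=clean
6. Suck → loc=A A=clean B=clean
7. Right → loc=B A=clean B=clean
8. Right → loc=B A=clean B=clean

loc=B A=clean B=clean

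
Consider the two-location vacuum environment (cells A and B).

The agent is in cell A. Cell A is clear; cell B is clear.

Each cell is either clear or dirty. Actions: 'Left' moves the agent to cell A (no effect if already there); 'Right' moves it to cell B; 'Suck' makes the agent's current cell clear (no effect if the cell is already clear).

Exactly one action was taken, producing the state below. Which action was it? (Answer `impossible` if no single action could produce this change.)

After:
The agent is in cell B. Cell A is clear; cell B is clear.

Right

try  Left: <A|clear|clear>
try Right: <B|clear|clear>  ← match
try  Suck: <A|clear|clear>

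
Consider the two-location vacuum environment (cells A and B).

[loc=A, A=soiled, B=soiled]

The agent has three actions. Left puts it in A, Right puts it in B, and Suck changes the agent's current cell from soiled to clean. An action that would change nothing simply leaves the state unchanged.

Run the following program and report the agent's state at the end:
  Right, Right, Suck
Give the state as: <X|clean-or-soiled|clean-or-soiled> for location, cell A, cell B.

Right (#1): <B|soiled|soiled>
Right (#2): <B|soiled|soiled>
Suck (#3): <B|soiled|clean>

<B|soiled|clean>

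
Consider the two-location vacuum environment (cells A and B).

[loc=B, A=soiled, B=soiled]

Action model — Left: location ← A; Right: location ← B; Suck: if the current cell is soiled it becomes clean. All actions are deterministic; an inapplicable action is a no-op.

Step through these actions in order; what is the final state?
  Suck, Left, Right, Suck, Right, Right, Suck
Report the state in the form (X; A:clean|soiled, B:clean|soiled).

1) do Suck; now (B; A:soiled, B:clean)
2) do Left; now (A; A:soiled, B:clean)
3) do Right; now (B; A:soiled, B:clean)
4) do Suck; now (B; A:soiled, B:clean)
5) do Right; now (B; A:soiled, B:clean)
6) do Right; now (B; A:soiled, B:clean)
7) do Suck; now (B; A:soiled, B:clean)

(B; A:soiled, B:clean)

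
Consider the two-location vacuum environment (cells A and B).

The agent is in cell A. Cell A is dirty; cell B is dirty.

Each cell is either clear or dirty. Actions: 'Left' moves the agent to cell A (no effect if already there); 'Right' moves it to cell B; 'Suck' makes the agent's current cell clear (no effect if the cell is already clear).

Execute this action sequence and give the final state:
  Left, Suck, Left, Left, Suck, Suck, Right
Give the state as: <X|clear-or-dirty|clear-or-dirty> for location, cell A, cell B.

<B|clear|dirty>

step 1/7 (Left): <A|dirty|dirty>
step 2/7 (Suck): <A|clear|dirty>
step 3/7 (Left): <A|clear|dirty>
step 4/7 (Left): <A|clear|dirty>
step 5/7 (Suck): <A|clear|dirty>
step 6/7 (Suck): <A|clear|dirty>
step 7/7 (Right): <B|clear|dirty>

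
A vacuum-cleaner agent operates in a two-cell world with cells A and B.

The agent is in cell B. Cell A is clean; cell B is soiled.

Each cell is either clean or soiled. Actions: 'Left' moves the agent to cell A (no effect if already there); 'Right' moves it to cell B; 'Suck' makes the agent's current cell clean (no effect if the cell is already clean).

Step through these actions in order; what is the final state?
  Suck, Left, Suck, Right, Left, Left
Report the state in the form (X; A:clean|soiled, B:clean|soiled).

[1] after Suck: (B; A:clean, B:clean)
[2] after Left: (A; A:clean, B:clean)
[3] after Suck: (A; A:clean, B:clean)
[4] after Right: (B; A:clean, B:clean)
[5] after Left: (A; A:clean, B:clean)
[6] after Left: (A; A:clean, B:clean)

(A; A:clean, B:clean)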